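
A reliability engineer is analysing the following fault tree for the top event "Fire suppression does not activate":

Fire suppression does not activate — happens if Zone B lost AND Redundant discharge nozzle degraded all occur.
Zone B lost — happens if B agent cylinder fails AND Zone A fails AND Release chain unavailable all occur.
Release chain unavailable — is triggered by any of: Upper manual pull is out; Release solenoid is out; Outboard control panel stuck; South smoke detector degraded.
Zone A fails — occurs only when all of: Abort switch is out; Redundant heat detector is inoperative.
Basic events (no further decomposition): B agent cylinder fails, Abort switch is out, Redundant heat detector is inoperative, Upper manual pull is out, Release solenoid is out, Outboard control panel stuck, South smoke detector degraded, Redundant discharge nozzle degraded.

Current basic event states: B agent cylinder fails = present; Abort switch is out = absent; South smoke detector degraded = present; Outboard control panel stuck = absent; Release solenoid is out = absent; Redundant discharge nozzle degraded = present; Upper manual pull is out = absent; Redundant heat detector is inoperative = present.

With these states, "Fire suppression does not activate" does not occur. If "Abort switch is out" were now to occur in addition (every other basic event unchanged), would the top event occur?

Yes

Counterfactual: set "Abort switch is out" to occurred.
Zone A fails [AND]: Abort switch is out=occurs, Redundant heat detector is inoperative=occurs → all inputs occur → occurs.
Release chain unavailable [OR]: Upper manual pull is out=not, Release solenoid is out=not, Outboard control panel stuck=not, South smoke detector degraded=occurs → at least one input occurs → occurs.
Zone B lost [AND]: B agent cylinder fails=occurs, Zone A fails=occurs, Release chain unavailable=occurs → all inputs occur → occurs.
Fire suppression does not activate [AND]: Zone B lost=occurs, Redundant discharge nozzle degraded=occurs → all inputs occur → occurs.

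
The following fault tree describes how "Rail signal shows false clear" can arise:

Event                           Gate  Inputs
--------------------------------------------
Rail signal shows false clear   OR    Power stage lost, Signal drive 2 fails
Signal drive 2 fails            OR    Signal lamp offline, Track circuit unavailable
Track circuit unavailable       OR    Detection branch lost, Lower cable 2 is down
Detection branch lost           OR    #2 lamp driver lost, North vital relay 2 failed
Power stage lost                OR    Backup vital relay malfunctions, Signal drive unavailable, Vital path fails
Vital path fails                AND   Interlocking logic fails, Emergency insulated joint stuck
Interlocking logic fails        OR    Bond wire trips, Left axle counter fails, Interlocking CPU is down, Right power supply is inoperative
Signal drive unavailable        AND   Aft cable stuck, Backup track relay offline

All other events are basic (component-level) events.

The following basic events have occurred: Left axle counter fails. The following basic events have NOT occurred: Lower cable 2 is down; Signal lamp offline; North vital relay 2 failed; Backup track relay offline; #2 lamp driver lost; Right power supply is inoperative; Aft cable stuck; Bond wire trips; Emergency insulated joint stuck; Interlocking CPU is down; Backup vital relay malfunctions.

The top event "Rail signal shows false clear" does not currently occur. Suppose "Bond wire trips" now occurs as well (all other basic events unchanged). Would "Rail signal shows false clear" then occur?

Counterfactual: set "Bond wire trips" to occurred.
Signal drive unavailable [AND]: Aft cable stuck=not, Backup track relay offline=not → not all inputs occur → does not occur.
Interlocking logic fails [OR]: Bond wire trips=occurs, Left axle counter fails=occurs, Interlocking CPU is down=not, Right power supply is inoperative=not → at least one input occurs → occurs.
Vital path fails [AND]: Interlocking logic fails=occurs, Emergency insulated joint stuck=not → not all inputs occur → does not occur.
Power stage lost [OR]: Backup vital relay malfunctions=not, Signal drive unavailable=not, Vital path fails=not → no input occurs → does not occur.
Detection branch lost [OR]: #2 lamp driver lost=not, North vital relay 2 failed=not → no input occurs → does not occur.
Track circuit unavailable [OR]: Detection branch lost=not, Lower cable 2 is down=not → no input occurs → does not occur.
Signal drive 2 fails [OR]: Signal lamp offline=not, Track circuit unavailable=not → no input occurs → does not occur.
Rail signal shows false clear [OR]: Power stage lost=not, Signal drive 2 fails=not → no input occurs → does not occur.

No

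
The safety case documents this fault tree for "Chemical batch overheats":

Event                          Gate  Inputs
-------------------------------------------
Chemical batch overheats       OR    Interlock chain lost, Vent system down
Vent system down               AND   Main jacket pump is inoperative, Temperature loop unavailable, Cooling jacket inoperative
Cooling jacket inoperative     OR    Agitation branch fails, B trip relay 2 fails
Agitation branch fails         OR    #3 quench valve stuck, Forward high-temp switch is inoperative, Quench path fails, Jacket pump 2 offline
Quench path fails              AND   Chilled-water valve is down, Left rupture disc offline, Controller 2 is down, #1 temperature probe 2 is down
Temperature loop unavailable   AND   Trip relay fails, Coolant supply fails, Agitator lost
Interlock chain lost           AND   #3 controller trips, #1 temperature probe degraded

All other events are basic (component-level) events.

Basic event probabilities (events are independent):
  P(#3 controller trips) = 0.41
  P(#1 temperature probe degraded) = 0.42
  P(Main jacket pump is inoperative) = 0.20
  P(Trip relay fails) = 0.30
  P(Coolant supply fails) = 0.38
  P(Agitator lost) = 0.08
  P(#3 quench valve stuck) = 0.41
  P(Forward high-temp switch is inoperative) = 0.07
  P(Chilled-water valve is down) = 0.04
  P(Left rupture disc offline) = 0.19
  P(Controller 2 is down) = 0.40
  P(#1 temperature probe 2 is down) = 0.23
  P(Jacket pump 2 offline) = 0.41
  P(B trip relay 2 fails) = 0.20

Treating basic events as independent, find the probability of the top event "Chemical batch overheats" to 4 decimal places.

P(Interlock chain lost) [AND] = 0.41 × 0.42 = 0.172200
P(Temperature loop unavailable) [AND] = 0.30 × 0.38 × 0.08 = 0.009120
P(Quench path fails) [AND] = 0.04 × 0.19 × 0.40 × 0.23 = 0.000699
P(Agitation branch fails) [OR] = 1 − (1−0.41) × (1−0.07) × (1−0.000699) × (1−0.41) = 0.676493
P(Cooling jacket inoperative) [OR] = 1 − (1−0.676493) × (1−0.20) = 0.741194
P(Vent system down) [AND] = 0.20 × 0.009120 × 0.741194 = 0.001352
P(Chemical batch overheats) [OR] = 1 − (1−0.172200) × (1−0.001352) = 0.173319
Rounded to 4 decimal places: P(Chemical batch overheats) ≈ 0.1733.

0.1733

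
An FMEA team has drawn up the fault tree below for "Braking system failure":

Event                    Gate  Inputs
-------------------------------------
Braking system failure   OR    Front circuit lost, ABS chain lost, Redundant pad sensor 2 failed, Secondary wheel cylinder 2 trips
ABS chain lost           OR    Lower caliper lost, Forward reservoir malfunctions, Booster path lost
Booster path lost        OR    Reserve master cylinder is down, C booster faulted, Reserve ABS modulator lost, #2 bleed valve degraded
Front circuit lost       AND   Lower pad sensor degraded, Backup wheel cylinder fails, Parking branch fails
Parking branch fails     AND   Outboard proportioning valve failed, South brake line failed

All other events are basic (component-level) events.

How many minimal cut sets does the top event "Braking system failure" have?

Parking branch fails [AND]: one cut set from each child combined → 1 × 1 = 1 cut set(s).
Front circuit lost [AND]: one cut set from each child combined → 1 × 1 × 1 = 1 cut set(s).
Booster path lost [OR]: union of children's cut sets → 4 cut set(s).
ABS chain lost [OR]: union of children's cut sets → 6 cut set(s).
Braking system failure [OR]: union of children's cut sets → 9 cut set(s).
Minimal cut sets: {Backup wheel cylinder fails, Lower pad sensor degraded, Outboard proportioning valve failed, South brake line failed}; {Lower caliper lost}; {Forward reservoir malfunctions}; {Reserve master cylinder is down}; {C booster faulted}; {Reserve ABS modulator lost}; {#2 bleed valve degraded}; {Redundant pad sensor 2 failed}; {Secondary wheel cylinder 2 trips}.

9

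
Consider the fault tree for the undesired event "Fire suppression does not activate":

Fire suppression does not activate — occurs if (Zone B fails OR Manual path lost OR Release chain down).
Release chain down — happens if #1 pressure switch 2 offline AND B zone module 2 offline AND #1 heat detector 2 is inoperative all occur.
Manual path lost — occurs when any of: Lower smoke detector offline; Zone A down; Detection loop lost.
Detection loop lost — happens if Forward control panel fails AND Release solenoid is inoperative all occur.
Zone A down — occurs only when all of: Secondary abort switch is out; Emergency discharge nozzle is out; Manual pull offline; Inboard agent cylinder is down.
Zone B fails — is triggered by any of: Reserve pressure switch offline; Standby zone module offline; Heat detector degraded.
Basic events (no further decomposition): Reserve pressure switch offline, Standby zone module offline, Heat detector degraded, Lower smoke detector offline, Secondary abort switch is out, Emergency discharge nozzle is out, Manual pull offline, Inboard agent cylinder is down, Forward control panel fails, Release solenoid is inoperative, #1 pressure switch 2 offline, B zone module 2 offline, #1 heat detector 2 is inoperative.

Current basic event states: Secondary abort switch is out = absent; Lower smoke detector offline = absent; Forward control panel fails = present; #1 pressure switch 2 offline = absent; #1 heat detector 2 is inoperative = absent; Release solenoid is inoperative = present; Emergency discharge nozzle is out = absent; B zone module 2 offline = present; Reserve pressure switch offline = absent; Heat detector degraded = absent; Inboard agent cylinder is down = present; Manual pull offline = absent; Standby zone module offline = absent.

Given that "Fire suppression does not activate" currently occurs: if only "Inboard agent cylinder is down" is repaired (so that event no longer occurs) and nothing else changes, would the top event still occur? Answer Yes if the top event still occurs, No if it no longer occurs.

Yes

Counterfactual: set "Inboard agent cylinder is down" to not occurred.
Zone B fails [OR]: Reserve pressure switch offline=not, Standby zone module offline=not, Heat detector degraded=not → no input occurs → does not occur.
Zone A down [AND]: Secondary abort switch is out=not, Emergency discharge nozzle is out=not, Manual pull offline=not, Inboard agent cylinder is down=not → not all inputs occur → does not occur.
Detection loop lost [AND]: Forward control panel fails=occurs, Release solenoid is inoperative=occurs → all inputs occur → occurs.
Manual path lost [OR]: Lower smoke detector offline=not, Zone A down=not, Detection loop lost=occurs → at least one input occurs → occurs.
Release chain down [AND]: #1 pressure switch 2 offline=not, B zone module 2 offline=occurs, #1 heat detector 2 is inoperative=not → not all inputs occur → does not occur.
Fire suppression does not activate [OR]: Zone B fails=not, Manual path lost=occurs, Release chain down=not → at least one input occurs → occurs.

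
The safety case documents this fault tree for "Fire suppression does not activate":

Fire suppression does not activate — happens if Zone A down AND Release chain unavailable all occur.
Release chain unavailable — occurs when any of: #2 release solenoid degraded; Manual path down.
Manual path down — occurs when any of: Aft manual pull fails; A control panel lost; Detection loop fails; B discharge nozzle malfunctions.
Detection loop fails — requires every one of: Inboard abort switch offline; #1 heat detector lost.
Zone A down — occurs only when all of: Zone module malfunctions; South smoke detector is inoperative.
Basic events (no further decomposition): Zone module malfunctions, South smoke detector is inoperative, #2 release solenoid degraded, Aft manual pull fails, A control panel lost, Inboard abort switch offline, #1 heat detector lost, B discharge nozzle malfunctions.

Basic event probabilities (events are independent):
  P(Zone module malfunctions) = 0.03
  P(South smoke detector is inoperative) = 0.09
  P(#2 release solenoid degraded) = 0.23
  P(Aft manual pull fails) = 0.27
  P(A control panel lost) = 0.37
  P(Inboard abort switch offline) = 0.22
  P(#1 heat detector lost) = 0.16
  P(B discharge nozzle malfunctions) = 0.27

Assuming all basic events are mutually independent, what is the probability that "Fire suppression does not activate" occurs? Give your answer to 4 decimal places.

P(Zone A down) [AND] = 0.03 × 0.09 = 0.002700
P(Detection loop fails) [AND] = 0.22 × 0.16 = 0.035200
P(Manual path down) [OR] = 1 − (1−0.27) × (1−0.37) × (1−0.035200) × (1−0.27) = 0.676091
P(Release chain unavailable) [OR] = 1 − (1−0.23) × (1−0.676091) = 0.750590
P(Fire suppression does not activate) [AND] = 0.002700 × 0.750590 = 0.002027
Rounded to 4 decimal places: P(Fire suppression does not activate) ≈ 0.0020.

0.0020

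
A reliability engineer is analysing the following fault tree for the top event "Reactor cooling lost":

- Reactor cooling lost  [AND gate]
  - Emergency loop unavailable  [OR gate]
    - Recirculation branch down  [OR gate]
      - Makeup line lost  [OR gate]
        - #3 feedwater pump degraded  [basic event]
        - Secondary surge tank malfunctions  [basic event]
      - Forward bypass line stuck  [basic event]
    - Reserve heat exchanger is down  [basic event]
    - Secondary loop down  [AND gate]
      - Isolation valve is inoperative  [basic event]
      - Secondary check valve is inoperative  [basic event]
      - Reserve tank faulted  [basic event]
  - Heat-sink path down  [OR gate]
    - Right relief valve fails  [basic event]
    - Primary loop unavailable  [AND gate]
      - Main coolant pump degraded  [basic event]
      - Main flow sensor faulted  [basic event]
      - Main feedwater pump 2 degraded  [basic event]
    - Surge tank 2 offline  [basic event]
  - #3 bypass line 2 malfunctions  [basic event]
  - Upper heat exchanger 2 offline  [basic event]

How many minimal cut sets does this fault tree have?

15

Makeup line lost [OR]: union of children's cut sets → 2 cut set(s).
Recirculation branch down [OR]: union of children's cut sets → 3 cut set(s).
Secondary loop down [AND]: one cut set from each child combined → 1 × 1 × 1 = 1 cut set(s).
Emergency loop unavailable [OR]: union of children's cut sets → 5 cut set(s).
Primary loop unavailable [AND]: one cut set from each child combined → 1 × 1 × 1 = 1 cut set(s).
Heat-sink path down [OR]: union of children's cut sets → 3 cut set(s).
Reactor cooling lost [AND]: one cut set from each child combined → 5 × 3 × 1 × 1 = 15 cut set(s).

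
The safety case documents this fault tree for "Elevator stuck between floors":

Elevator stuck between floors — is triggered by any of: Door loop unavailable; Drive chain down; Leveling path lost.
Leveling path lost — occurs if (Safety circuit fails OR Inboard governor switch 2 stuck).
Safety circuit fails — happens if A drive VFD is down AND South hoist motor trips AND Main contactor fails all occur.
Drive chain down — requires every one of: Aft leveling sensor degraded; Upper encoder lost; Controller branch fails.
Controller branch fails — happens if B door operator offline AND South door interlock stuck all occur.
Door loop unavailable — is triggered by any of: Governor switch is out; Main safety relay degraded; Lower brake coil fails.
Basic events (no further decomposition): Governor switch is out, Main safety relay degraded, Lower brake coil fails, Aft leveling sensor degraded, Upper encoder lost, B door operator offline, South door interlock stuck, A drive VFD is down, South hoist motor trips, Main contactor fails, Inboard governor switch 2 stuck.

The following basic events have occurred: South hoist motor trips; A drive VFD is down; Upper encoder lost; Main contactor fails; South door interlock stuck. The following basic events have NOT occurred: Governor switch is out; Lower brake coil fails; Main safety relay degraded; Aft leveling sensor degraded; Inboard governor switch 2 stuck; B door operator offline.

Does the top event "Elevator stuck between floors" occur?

Door loop unavailable [OR]: Governor switch is out=not, Main safety relay degraded=not, Lower brake coil fails=not → no input occurs → does not occur.
Controller branch fails [AND]: B door operator offline=not, South door interlock stuck=occurs → not all inputs occur → does not occur.
Drive chain down [AND]: Aft leveling sensor degraded=not, Upper encoder lost=occurs, Controller branch fails=not → not all inputs occur → does not occur.
Safety circuit fails [AND]: A drive VFD is down=occurs, South hoist motor trips=occurs, Main contactor fails=occurs → all inputs occur → occurs.
Leveling path lost [OR]: Safety circuit fails=occurs, Inboard governor switch 2 stuck=not → at least one input occurs → occurs.
Elevator stuck between floors [OR]: Door loop unavailable=not, Drive chain down=not, Leveling path lost=occurs → at least one input occurs → occurs.

Yes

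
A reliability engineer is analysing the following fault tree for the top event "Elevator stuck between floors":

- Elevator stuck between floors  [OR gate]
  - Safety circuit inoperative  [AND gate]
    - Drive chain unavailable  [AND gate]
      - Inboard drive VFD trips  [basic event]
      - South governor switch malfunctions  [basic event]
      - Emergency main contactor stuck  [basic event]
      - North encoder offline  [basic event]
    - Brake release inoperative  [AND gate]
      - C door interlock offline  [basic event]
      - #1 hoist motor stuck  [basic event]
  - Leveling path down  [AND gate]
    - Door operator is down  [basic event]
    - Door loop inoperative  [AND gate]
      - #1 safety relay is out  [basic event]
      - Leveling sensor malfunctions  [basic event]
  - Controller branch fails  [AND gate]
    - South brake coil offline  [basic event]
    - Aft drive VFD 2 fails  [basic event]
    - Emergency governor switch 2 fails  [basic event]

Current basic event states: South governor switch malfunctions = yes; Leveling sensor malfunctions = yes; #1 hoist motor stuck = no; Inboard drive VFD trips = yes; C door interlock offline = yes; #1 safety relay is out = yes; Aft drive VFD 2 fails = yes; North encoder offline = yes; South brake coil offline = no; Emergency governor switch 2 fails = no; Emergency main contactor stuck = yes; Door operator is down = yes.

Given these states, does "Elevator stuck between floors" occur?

Yes

Drive chain unavailable [AND]: Inboard drive VFD trips=occurs, South governor switch malfunctions=occurs, Emergency main contactor stuck=occurs, North encoder offline=occurs → all inputs occur → occurs.
Brake release inoperative [AND]: C door interlock offline=occurs, #1 hoist motor stuck=not → not all inputs occur → does not occur.
Safety circuit inoperative [AND]: Drive chain unavailable=occurs, Brake release inoperative=not → not all inputs occur → does not occur.
Door loop inoperative [AND]: #1 safety relay is out=occurs, Leveling sensor malfunctions=occurs → all inputs occur → occurs.
Leveling path down [AND]: Door operator is down=occurs, Door loop inoperative=occurs → all inputs occur → occurs.
Controller branch fails [AND]: South brake coil offline=not, Aft drive VFD 2 fails=occurs, Emergency governor switch 2 fails=not → not all inputs occur → does not occur.
Elevator stuck between floors [OR]: Safety circuit inoperative=not, Leveling path down=occurs, Controller branch fails=not → at least one input occurs → occurs.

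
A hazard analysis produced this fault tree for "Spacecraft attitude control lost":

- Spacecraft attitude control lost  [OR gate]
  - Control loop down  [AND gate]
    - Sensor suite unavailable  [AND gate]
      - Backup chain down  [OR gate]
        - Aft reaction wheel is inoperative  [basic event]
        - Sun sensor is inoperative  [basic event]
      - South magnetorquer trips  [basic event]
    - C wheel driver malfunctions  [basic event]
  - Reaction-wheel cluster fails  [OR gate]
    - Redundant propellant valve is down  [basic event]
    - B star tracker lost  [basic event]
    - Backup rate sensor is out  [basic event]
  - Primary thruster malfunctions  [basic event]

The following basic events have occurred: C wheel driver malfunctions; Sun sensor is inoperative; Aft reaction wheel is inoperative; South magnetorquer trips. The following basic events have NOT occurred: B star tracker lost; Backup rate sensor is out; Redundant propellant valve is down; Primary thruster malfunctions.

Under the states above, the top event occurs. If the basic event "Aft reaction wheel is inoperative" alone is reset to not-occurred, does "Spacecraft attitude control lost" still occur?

Counterfactual: set "Aft reaction wheel is inoperative" to not occurred.
Backup chain down [OR]: Aft reaction wheel is inoperative=not, Sun sensor is inoperative=occurs → at least one input occurs → occurs.
Sensor suite unavailable [AND]: Backup chain down=occurs, South magnetorquer trips=occurs → all inputs occur → occurs.
Control loop down [AND]: Sensor suite unavailable=occurs, C wheel driver malfunctions=occurs → all inputs occur → occurs.
Reaction-wheel cluster fails [OR]: Redundant propellant valve is down=not, B star tracker lost=not, Backup rate sensor is out=not → no input occurs → does not occur.
Spacecraft attitude control lost [OR]: Control loop down=occurs, Reaction-wheel cluster fails=not, Primary thruster malfunctions=not → at least one input occurs → occurs.

Yes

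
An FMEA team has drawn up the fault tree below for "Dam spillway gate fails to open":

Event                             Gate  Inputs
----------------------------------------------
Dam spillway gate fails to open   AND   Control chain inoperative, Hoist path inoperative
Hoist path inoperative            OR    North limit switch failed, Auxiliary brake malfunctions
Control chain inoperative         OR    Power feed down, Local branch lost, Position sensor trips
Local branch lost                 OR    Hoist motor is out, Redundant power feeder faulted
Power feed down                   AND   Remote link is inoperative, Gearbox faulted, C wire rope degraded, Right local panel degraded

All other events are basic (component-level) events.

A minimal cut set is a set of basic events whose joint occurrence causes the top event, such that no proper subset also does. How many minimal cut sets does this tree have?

Power feed down [AND]: one cut set from each child combined → 1 × 1 × 1 × 1 = 1 cut set(s).
Local branch lost [OR]: union of children's cut sets → 2 cut set(s).
Control chain inoperative [OR]: union of children's cut sets → 4 cut set(s).
Hoist path inoperative [OR]: union of children's cut sets → 2 cut set(s).
Dam spillway gate fails to open [AND]: one cut set from each child combined → 4 × 2 = 8 cut set(s).
Minimal cut sets: {C wire rope degraded, Gearbox faulted, North limit switch failed, Remote link is inoperative, Right local panel degraded}; {Auxiliary brake malfunctions, C wire rope degraded, Gearbox faulted, Remote link is inoperative, Right local panel degraded}; {Hoist motor is out, North limit switch failed}; {Auxiliary brake malfunctions, Hoist motor is out}; {North limit switch failed, Redundant power feeder faulted}; {Auxiliary brake malfunctions, Redundant power feeder faulted}; {North limit switch failed, Position sensor trips}; {Auxiliary brake malfunctions, Position sensor trips}.

8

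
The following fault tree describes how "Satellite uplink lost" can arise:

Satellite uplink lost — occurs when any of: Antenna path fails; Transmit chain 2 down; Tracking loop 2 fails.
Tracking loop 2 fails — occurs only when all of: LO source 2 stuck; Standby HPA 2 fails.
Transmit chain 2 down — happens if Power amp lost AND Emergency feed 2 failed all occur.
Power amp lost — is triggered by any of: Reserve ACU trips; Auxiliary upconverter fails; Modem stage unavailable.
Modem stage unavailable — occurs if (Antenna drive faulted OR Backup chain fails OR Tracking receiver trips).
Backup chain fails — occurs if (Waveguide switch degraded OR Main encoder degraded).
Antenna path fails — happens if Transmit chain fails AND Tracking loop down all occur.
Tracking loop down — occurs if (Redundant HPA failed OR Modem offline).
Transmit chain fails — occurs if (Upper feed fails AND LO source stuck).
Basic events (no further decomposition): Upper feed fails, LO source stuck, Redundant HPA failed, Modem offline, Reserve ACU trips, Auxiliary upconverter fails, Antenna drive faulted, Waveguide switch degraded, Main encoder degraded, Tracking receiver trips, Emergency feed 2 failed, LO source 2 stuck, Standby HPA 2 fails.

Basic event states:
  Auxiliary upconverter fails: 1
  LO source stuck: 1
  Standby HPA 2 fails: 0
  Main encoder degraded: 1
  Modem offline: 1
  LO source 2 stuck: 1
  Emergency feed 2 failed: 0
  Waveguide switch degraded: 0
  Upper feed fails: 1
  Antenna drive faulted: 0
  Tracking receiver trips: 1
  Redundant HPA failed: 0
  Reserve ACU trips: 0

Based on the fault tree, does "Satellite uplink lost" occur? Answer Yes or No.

Transmit chain fails [AND]: Upper feed fails=occurs, LO source stuck=occurs → all inputs occur → occurs.
Tracking loop down [OR]: Redundant HPA failed=not, Modem offline=occurs → at least one input occurs → occurs.
Antenna path fails [AND]: Transmit chain fails=occurs, Tracking loop down=occurs → all inputs occur → occurs.
Backup chain fails [OR]: Waveguide switch degraded=not, Main encoder degraded=occurs → at least one input occurs → occurs.
Modem stage unavailable [OR]: Antenna drive faulted=not, Backup chain fails=occurs, Tracking receiver trips=occurs → at least one input occurs → occurs.
Power amp lost [OR]: Reserve ACU trips=not, Auxiliary upconverter fails=occurs, Modem stage unavailable=occurs → at least one input occurs → occurs.
Transmit chain 2 down [AND]: Power amp lost=occurs, Emergency feed 2 failed=not → not all inputs occur → does not occur.
Tracking loop 2 fails [AND]: LO source 2 stuck=occurs, Standby HPA 2 fails=not → not all inputs occur → does not occur.
Satellite uplink lost [OR]: Antenna path fails=occurs, Transmit chain 2 down=not, Tracking loop 2 fails=not → at least one input occurs → occurs.

Yes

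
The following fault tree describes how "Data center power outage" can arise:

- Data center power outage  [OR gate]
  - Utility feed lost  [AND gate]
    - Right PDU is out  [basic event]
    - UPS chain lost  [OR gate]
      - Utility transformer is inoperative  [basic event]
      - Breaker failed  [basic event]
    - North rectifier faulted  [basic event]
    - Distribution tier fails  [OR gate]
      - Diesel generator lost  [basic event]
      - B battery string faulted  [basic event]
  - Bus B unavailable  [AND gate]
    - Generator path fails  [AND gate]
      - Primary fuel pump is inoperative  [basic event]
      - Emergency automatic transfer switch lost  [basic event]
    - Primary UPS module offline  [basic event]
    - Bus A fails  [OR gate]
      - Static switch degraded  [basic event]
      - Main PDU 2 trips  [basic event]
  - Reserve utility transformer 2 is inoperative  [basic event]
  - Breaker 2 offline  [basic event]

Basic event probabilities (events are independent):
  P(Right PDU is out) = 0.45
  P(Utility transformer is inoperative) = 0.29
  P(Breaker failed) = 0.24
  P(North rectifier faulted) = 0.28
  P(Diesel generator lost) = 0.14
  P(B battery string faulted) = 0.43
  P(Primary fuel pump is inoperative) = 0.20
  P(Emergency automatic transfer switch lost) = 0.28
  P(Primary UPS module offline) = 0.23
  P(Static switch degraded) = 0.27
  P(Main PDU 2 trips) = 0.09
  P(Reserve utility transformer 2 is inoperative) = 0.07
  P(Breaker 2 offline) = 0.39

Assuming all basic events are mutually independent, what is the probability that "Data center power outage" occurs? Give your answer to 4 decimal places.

0.4519

P(UPS chain lost) [OR] = 1 − (1−0.29) × (1−0.24) = 0.460400
P(Distribution tier fails) [OR] = 1 − (1−0.14) × (1−0.43) = 0.509800
P(Utility feed lost) [AND] = 0.45 × 0.460400 × 0.28 × 0.509800 = 0.029574
P(Generator path fails) [AND] = 0.20 × 0.28 = 0.056000
P(Bus A fails) [OR] = 1 − (1−0.27) × (1−0.09) = 0.335700
P(Bus B unavailable) [AND] = 0.056000 × 0.23 × 0.335700 = 0.004324
P(Data center power outage) [OR] = 1 − (1−0.029574) × (1−0.004324) × (1−0.07) × (1−0.39) = 0.451858
Rounded to 4 decimal places: P(Data center power outage) ≈ 0.4519.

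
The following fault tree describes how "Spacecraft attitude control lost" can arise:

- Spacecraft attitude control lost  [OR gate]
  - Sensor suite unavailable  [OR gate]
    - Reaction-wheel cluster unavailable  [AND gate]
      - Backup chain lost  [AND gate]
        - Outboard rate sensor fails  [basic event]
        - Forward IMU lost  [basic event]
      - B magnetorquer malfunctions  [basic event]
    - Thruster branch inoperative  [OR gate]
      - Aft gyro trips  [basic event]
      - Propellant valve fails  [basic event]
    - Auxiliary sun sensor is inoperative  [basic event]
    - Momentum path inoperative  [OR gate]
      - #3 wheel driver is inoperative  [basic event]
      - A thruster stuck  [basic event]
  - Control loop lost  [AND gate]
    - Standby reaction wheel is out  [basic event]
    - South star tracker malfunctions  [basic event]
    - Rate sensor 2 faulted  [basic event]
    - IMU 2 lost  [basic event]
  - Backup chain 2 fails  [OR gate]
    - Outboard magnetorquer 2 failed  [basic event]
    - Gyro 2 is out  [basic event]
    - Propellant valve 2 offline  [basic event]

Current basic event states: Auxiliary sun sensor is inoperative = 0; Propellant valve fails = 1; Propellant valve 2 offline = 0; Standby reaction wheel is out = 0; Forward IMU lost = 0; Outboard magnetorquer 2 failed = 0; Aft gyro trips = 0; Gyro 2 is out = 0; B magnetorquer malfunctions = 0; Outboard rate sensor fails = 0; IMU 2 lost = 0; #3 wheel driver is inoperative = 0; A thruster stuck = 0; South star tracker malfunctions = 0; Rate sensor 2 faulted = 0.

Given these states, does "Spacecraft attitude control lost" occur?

Backup chain lost [AND]: Outboard rate sensor fails=not, Forward IMU lost=not → not all inputs occur → does not occur.
Reaction-wheel cluster unavailable [AND]: Backup chain lost=not, B magnetorquer malfunctions=not → not all inputs occur → does not occur.
Thruster branch inoperative [OR]: Aft gyro trips=not, Propellant valve fails=occurs → at least one input occurs → occurs.
Momentum path inoperative [OR]: #3 wheel driver is inoperative=not, A thruster stuck=not → no input occurs → does not occur.
Sensor suite unavailable [OR]: Reaction-wheel cluster unavailable=not, Thruster branch inoperative=occurs, Auxiliary sun sensor is inoperative=not, Momentum path inoperative=not → at least one input occurs → occurs.
Control loop lost [AND]: Standby reaction wheel is out=not, South star tracker malfunctions=not, Rate sensor 2 faulted=not, IMU 2 lost=not → not all inputs occur → does not occur.
Backup chain 2 fails [OR]: Outboard magnetorquer 2 failed=not, Gyro 2 is out=not, Propellant valve 2 offline=not → no input occurs → does not occur.
Spacecraft attitude control lost [OR]: Sensor suite unavailable=occurs, Control loop lost=not, Backup chain 2 fails=not → at least one input occurs → occurs.

Yes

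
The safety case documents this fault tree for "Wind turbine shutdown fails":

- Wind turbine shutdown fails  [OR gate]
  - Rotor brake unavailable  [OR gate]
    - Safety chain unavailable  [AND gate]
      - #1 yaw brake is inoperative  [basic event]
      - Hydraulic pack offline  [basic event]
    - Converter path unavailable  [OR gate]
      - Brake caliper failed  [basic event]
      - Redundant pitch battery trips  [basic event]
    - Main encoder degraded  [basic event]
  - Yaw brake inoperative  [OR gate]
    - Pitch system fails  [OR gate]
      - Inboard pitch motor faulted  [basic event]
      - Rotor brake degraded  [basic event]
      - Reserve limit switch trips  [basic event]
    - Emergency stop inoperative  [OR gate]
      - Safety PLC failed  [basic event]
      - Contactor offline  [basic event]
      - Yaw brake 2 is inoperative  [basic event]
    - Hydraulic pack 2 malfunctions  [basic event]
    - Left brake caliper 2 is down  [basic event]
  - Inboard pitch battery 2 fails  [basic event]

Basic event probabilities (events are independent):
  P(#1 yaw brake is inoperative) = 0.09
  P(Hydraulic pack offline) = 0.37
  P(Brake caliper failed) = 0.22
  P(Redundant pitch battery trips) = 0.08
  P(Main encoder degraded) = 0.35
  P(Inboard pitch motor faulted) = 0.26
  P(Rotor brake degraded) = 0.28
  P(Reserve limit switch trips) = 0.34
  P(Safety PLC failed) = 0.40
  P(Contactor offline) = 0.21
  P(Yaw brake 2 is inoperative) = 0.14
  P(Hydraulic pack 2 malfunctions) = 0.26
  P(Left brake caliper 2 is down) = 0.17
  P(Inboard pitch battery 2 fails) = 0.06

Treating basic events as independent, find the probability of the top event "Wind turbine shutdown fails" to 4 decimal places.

0.9627

P(Safety chain unavailable) [AND] = 0.09 × 0.37 = 0.033300
P(Converter path unavailable) [OR] = 1 − (1−0.22) × (1−0.08) = 0.282400
P(Rotor brake unavailable) [OR] = 1 − (1−0.033300) × (1−0.282400) × (1−0.35) = 0.549092
P(Pitch system fails) [OR] = 1 − (1−0.26) × (1−0.28) × (1−0.34) = 0.648352
P(Emergency stop inoperative) [OR] = 1 − (1−0.40) × (1−0.21) × (1−0.14) = 0.592360
P(Yaw brake inoperative) [OR] = 1 − (1−0.648352) × (1−0.592360) × (1−0.26) × (1−0.17) = 0.911957
P(Wind turbine shutdown fails) [OR] = 1 − (1−0.549092) × (1−0.911957) × (1−0.06) = 0.962683
Rounded to 4 decimal places: P(Wind turbine shutdown fails) ≈ 0.9627.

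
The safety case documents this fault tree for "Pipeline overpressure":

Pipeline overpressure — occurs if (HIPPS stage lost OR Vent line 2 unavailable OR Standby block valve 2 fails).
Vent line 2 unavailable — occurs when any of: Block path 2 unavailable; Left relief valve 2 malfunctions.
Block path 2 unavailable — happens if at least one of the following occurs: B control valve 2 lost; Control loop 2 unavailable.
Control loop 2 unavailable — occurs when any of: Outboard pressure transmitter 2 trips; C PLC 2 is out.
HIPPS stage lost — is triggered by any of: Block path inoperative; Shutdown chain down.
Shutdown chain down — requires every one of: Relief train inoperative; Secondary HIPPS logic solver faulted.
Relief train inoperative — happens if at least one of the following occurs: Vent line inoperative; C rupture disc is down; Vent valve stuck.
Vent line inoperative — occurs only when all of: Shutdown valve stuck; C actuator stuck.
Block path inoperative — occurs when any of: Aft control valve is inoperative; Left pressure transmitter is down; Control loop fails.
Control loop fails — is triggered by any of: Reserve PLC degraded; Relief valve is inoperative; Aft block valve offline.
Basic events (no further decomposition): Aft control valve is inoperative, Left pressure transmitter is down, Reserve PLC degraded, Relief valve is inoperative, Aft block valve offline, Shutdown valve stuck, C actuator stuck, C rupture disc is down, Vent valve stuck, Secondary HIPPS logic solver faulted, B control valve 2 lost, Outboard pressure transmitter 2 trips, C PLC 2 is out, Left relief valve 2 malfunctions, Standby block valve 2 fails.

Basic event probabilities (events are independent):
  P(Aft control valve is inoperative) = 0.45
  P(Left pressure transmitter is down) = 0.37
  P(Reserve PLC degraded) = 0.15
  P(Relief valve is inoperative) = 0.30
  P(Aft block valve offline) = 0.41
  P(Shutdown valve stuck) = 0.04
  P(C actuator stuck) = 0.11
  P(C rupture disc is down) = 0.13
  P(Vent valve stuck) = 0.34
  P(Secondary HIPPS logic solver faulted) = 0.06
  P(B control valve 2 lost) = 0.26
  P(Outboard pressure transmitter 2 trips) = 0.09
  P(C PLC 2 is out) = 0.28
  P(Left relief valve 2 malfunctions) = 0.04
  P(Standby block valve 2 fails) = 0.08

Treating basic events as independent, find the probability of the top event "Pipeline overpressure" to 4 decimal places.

0.9493

P(Control loop fails) [OR] = 1 − (1−0.15) × (1−0.30) × (1−0.41) = 0.648950
P(Block path inoperative) [OR] = 1 − (1−0.45) × (1−0.37) × (1−0.648950) = 0.878361
P(Vent line inoperative) [AND] = 0.04 × 0.11 = 0.004400
P(Relief train inoperative) [OR] = 1 − (1−0.004400) × (1−0.13) × (1−0.34) = 0.428326
P(Shutdown chain down) [AND] = 0.428326 × 0.06 = 0.025700
P(HIPPS stage lost) [OR] = 1 − (1−0.878361) × (1−0.025700) = 0.881487
P(Control loop 2 unavailable) [OR] = 1 − (1−0.09) × (1−0.28) = 0.344800
P(Block path 2 unavailable) [OR] = 1 − (1−0.26) × (1−0.344800) = 0.515152
P(Vent line 2 unavailable) [OR] = 1 − (1−0.515152) × (1−0.04) = 0.534546
P(Pipeline overpressure) [OR] = 1 − (1−0.881487) × (1−0.534546) × (1−0.08) = 0.949251
Rounded to 4 decimal places: P(Pipeline overpressure) ≈ 0.9493.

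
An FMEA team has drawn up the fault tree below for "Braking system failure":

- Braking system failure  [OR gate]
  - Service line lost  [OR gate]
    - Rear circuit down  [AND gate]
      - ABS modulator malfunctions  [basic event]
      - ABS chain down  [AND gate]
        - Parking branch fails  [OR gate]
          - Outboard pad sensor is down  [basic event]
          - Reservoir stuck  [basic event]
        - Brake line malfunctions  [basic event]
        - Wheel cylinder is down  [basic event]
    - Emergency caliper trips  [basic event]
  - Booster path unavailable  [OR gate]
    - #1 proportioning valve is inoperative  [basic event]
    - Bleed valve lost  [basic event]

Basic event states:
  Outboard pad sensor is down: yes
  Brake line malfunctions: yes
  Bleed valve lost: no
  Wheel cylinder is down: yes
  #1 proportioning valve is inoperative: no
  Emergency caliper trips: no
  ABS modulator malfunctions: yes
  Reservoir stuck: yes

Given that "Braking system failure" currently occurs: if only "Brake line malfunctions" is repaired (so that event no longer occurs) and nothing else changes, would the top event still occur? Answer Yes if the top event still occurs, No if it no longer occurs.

No

Counterfactual: set "Brake line malfunctions" to not occurred.
Parking branch fails [OR]: Outboard pad sensor is down=occurs, Reservoir stuck=occurs → at least one input occurs → occurs.
ABS chain down [AND]: Parking branch fails=occurs, Brake line malfunctions=not, Wheel cylinder is down=occurs → not all inputs occur → does not occur.
Rear circuit down [AND]: ABS modulator malfunctions=occurs, ABS chain down=not → not all inputs occur → does not occur.
Service line lost [OR]: Rear circuit down=not, Emergency caliper trips=not → no input occurs → does not occur.
Booster path unavailable [OR]: #1 proportioning valve is inoperative=not, Bleed valve lost=not → no input occurs → does not occur.
Braking system failure [OR]: Service line lost=not, Booster path unavailable=not → no input occurs → does not occur.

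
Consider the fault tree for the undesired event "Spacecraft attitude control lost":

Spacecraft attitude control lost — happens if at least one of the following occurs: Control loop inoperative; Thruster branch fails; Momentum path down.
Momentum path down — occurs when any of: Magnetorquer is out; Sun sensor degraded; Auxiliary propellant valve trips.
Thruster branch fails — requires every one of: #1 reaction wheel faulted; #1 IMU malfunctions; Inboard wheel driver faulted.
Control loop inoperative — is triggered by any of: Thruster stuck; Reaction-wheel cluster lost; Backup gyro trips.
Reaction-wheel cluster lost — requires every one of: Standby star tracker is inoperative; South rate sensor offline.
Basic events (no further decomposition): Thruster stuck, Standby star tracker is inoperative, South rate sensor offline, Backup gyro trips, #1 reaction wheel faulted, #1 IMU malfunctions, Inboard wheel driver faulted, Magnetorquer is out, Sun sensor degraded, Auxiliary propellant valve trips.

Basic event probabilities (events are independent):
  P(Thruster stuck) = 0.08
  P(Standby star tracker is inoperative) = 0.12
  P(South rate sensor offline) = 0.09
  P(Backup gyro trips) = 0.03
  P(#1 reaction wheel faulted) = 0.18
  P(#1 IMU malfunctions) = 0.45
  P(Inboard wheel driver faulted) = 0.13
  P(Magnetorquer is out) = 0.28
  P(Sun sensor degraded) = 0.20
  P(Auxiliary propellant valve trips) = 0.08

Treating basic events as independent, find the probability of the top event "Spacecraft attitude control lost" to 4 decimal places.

0.5371

P(Reaction-wheel cluster lost) [AND] = 0.12 × 0.09 = 0.010800
P(Control loop inoperative) [OR] = 1 − (1−0.08) × (1−0.010800) × (1−0.03) = 0.117238
P(Thruster branch fails) [AND] = 0.18 × 0.45 × 0.13 = 0.010530
P(Momentum path down) [OR] = 1 − (1−0.28) × (1−0.20) × (1−0.08) = 0.470080
P(Spacecraft attitude control lost) [OR] = 1 − (1−0.117238) × (1−0.010530) × (1−0.470080) = 0.537133
Rounded to 4 decimal places: P(Spacecraft attitude control lost) ≈ 0.5371.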